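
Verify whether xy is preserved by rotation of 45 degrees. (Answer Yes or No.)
No

Applying rotation by 45 degrees: x' = x*cos(45 degrees) - y*sin(45 degrees) = sqrt(2)x/2 - sqrt(2)y/2, y' = x*sin(45 degrees) + y*cos(45 degrees) = sqrt(2)x/2 + sqrt(2)y/2

Substituting into xy:
(sqrt(2)x/2 - sqrt(2)y/2)(sqrt(2)x/2 + sqrt(2)y/2)
= x^2/2 - y^2/2

This differs from the original expression xy, so it is NOT invariant.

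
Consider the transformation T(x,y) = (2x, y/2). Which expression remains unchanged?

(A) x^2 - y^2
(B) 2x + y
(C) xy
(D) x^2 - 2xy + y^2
C

An expression E(x,y) is invariant under T if E(T(x,y)) = E(x,y). Here T(x,y) = (2x, y/2).
Substitute the transformed coordinates into each option and compare with the original:
(A) x^2 - y^2  ->  (2x)^2 - (y/2)^2 = 4x^2 - y^2/4   [differs from x^2 - y^2: not invariant]
(B) 2x + y  ->  2(2x) + (y/2) = 4x + y/2   [differs from 2x + y: not invariant]
(C) xy  ->  (2x)(y/2) = xy   [equals xy: invariant]
(D) x^2 - 2xy + y^2  ->  (2x)^2 - 2(2x)(y/2) + (y/2)^2 = 4x^2 - 2xy + y^2/4   [differs from x^2 - 2xy + y^2: not invariant]

Only option (C), xy, is unchanged by the transformation.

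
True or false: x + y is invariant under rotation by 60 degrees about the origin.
False

Applying rotation by 60 degrees: x' = x*cos(60 degrees) - y*sin(60 degrees) = x/2 - sqrt(3)y/2, y' = x*sin(60 degrees) + y*cos(60 degrees) = sqrt(3)x/2 + y/2

Substituting into x + y:
(x/2 - sqrt(3)y/2) + (sqrt(3)x/2 + y/2)
= x/2 + sqrt(3)x/2 - sqrt(3)y/2 + y/2

This differs from the original expression x + y, so it is NOT invariant.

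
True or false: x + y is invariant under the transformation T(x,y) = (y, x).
True

Substitute T(x,y) = (y, x) into the expression and compare with the original.

Original: x + y
After applying T: (y) + (x) = x + y

This is identical to the original x + y, so the expression is invariant.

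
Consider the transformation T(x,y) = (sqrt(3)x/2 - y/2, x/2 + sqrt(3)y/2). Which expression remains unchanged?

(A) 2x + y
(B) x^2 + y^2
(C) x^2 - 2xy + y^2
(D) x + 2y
B

An expression E(x,y) is invariant under T if E(T(x,y)) = E(x,y). Here T(x,y) = (sqrt(3)x/2 - y/2, x/2 + sqrt(3)y/2).
Substitute the transformed coordinates into each option and compare with the original:
(A) 2x + y  ->  2(sqrt(3)x/2 - y/2) + (x/2 + sqrt(3)y/2) = x/2 + sqrt(3)x - y + sqrt(3)y/2   [differs from 2x + y: not invariant]
(B) x^2 + y^2  ->  (sqrt(3)x/2 - y/2)^2 + (x/2 + sqrt(3)y/2)^2 = x^2 + y^2   [equals x^2 + y^2: invariant]
(C) x^2 - 2xy + y^2  ->  (sqrt(3)x/2 - y/2)^2 - 2(sqrt(3)x/2 - y/2)(x/2 + sqrt(3)y/2) + (x/2 + sqrt(3)y/2)^2 = -sqrt(3)x^2/2 + x^2 - xy + sqrt(3)y^2/2 + y^2   [differs from x^2 - 2xy + y^2: not invariant]
(D) x + 2y  ->  (sqrt(3)x/2 - y/2) + 2(x/2 + sqrt(3)y/2) = sqrt(3)x/2 + x - y/2 + sqrt(3)y   [differs from x + 2y: not invariant]

Only option (B), x^2 + y^2, is unchanged by the transformation.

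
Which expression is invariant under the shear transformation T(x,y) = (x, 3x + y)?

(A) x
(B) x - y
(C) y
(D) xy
A

Under the shear T(x,y) = (x, 3x + y):
Substitute the transformed coordinates into each option and compare with the original:
(A) x  ->  (x) = x   [equals x: invariant]
(B) x - y  ->  (x) - (3x + y) = -2x - y   [differs from x - y: not invariant]
(C) y  ->  (3x + y) = 3x + y   [differs from y: not invariant]
(D) xy  ->  (x)(3x + y) = 3x^2 + xy   [differs from xy: not invariant]

Only option (A), x, is unchanged by the transformation.
A vertical shear moves points parallel to the y-axis, so the x-coordinate (and any function of x alone) is unchanged.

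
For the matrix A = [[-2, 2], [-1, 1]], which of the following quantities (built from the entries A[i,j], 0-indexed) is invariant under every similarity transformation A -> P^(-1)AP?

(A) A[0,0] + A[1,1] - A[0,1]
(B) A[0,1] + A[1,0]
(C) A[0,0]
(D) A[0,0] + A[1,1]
D

A[0,0] + A[1,1] is the trace of A. By the cyclic property of the trace, tr(P^(-1)AP) = tr(APP^(-1)) = tr(A), so it is the same for every matrix similar to A.

The other combinations are not similarity invariants. For example, take P = [[1, 1], [1, 2]] (det P = 1), so P^(-1) = [[2, -1], [-1, 1]] and
B = P^(-1)AP = [[0, 3], [0, -1]].
Evaluating each option on A and on B:
(A) A[0,0] + A[1,1] - A[0,1]: -3 for A, -4 for B -> changes
(B) A[0,1] + A[1,0]: 1 for A, 3 for B -> changes
(C) A[0,0]: -2 for A, 0 for B -> changes
(D) A[0,0] + A[1,1]: -1 for A, -1 for B -> unchanged

Only (D) A[0,0] + A[1,1] = -1 survives (and it does so for every P, not just this one), so it is the invariant.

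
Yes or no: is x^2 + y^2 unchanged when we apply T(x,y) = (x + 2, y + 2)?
No

Substitute T(x,y) = (x + 2, y + 2) into the expression and compare with the original.

Original: x^2 + y^2
After applying T: (x + 2)^2 + (y + 2)^2 = x^2 + 4x + y^2 + 4y + 8

This differs from the original x^2 + y^2 (difference: 4x + 4y + 8), so the expression is NOT invariant.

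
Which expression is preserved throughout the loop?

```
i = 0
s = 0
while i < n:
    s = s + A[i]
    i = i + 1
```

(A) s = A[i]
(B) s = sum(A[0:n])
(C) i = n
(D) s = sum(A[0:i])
D

A loop invariant must hold before the first iteration and be re-established by every execution of the body.

(D) s = sum(A[0:i]): Initially i = 0 and s = 0 = sum of the empty slice A[0:0]. If s = sum(A[0:i]) holds at the top of an iteration, the body sets s to sum(A[0:i]) + A[i] = sum(A[0:i+1]) and then i to i+1, so s = sum(A[0:i]) holds again. At exit i = n, giving s = sum(A[0:n]).

The other options fail:
(A) s = A[i]: after the first iteration s = A[0] but i = 1, so s = A[i] compares s with the wrong element (and fails in general).
(B) s = sum(A[0:n]): false before the loop (s = 0, not the full sum) -- it only becomes true at exit.
(C) i = n: false initially (i = 0); it is the exit condition, not an invariant.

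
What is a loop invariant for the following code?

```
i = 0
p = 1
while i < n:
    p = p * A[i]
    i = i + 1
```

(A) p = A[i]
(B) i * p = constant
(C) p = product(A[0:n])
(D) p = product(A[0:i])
D

A loop invariant must hold before the first iteration and be re-established by every execution of the body.

(D) p = product(A[0:i]): Initially i = 0 and p = 1 = product of the empty slice A[0:0]. If p = product(A[0:i]) holds at the top of an iteration, the body sets p to product(A[0:i]) * A[i] = product(A[0:i+1]) and then i to i+1, so the property is restored. At exit i = n, giving p = product(A[0:n]).

The other options fail:
(A) p = A[i]: after the first iteration p = A[0] but i = 1; in general p is a product of several elements, not a single one.
(B) i * p = constant: initially i * p = 0, but after one iteration it is 1 * A[0], which is nonzero in general.
(C) p = product(A[0:n]): false before the loop (p = 1, not the full product) -- it only becomes true at exit.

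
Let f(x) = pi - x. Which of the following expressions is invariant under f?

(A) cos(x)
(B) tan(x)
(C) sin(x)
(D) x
C

For f(x) = pi - x:
sin(pi - x) = sin(x), so sine is invariant under this transformation.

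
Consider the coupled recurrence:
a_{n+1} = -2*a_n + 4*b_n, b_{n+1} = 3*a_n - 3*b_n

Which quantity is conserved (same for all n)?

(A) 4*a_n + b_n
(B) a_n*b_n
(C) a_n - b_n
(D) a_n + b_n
D

Replace a_n by a_{n+1} = -2*a_n + 4*b_n and b_n by b_{n+1} = 3*a_n - 3*b_n in each option and simplify:
(A) 4*a_n + b_n  ->  4*(-2*a_n + 4*b_n) + (3*a_n - 3*b_n) = -5*a_n + 13*b_n   [not conserved]
(B) a_n*b_n  ->  (-2*a_n + 4*b_n)*(3*a_n - 3*b_n) = -6*a_n^2 + 18*a_n*b_n - 12*b_n^2   [not conserved]
(C) a_n - b_n  ->  (-2*a_n + 4*b_n) - (3*a_n - 3*b_n) = -5*a_n + 7*b_n   [not conserved]
(D) a_n + b_n  ->  (-2*a_n + 4*b_n) + (3*a_n - 3*b_n) = a_n + b_n   [conserved]

Only (D) a_n + b_n returns to itself after one step, so it is the conserved quantity.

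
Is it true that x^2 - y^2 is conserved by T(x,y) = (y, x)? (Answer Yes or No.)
No

Substitute T(x,y) = (y, x) into the expression and compare with the original.

Original: x^2 - y^2
After applying T: (y)^2 - (x)^2 = -x^2 + y^2

This differs from the original x^2 - y^2 (difference: -2x^2 + 2y^2), so the expression is NOT invariant.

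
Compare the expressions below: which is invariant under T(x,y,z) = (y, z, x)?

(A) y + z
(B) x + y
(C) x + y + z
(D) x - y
C

Apply T(x,y,z) = (y, z, x) to each option, i.e. replace (x, y, z) by the transformed coordinates.
Substitute the transformed coordinates into each option and compare with the original:
(A) y + z  ->  (z) + (x) = x + z   [differs from y + z: not invariant]
(B) x + y  ->  (y) + (z) = y + z   [differs from x + y: not invariant]
(C) x + y + z  ->  (y) + (z) + (x) = x + y + z   [equals x + y + z: invariant]
(D) x - y  ->  (y) - (z) = y - z   [differs from x - y: not invariant]

Only option (C), x + y + z, is unchanged by the transformation.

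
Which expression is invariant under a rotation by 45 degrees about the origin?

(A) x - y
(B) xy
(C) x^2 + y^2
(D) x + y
C

A rotation by 45 degrees sends (x, y) to (sqrt(2)x/2 - sqrt(2)y/2, sqrt(2)x/2 + sqrt(2)y/2).
Substitute the transformed coordinates into each option and compare with the original:
(A) x - y  ->  (sqrt(2)x/2 - sqrt(2)y/2) - (sqrt(2)x/2 + sqrt(2)y/2) = -sqrt(2)y   [differs from x - y: not invariant]
(B) xy  ->  (sqrt(2)x/2 - sqrt(2)y/2)(sqrt(2)x/2 + sqrt(2)y/2) = x^2/2 - y^2/2   [differs from xy: not invariant]
(C) x^2 + y^2  ->  (sqrt(2)x/2 - sqrt(2)y/2)^2 + (sqrt(2)x/2 + sqrt(2)y/2)^2 = x^2 + y^2   [equals x^2 + y^2: invariant]
(D) x + y  ->  (sqrt(2)x/2 - sqrt(2)y/2) + (sqrt(2)x/2 + sqrt(2)y/2) = sqrt(2)x   [differs from x + y: not invariant]

Only option (C), x^2 + y^2, is unchanged by the transformation.
Geometrically, x^2 + y^2 is the squared distance from the origin, which every rotation about the origin preserves.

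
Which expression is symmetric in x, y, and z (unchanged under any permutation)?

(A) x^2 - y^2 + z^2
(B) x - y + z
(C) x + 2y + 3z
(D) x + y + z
D

A symmetric expression is unchanged when the variables are permuted; here the transformation to test is the swap (x, y) -> (y, x).
A symmetric expression must survive every permutation; the single swap x <-> y already eliminates the distractors, and the keyed expression is also unchanged by x <-> z and y <-> z (each variable enters it in exactly the same way).
Substitute the transformed coordinates into each option and compare with the original:
(A) x^2 - y^2 + z^2  ->  (y)^2 - (x)^2 + z^2 = -x^2 + y^2 + z^2   [differs from x^2 - y^2 + z^2: not invariant]
(B) x - y + z  ->  (y) - (x) + z = -x + y + z   [differs from x - y + z: not invariant]
(C) x + 2y + 3z  ->  (y) + 2(x) + 3z = 2x + y + 3z   [differs from x + 2y + 3z: not invariant]
(D) x + y + z  ->  (y) + (x) + z = x + y + z   [equals x + y + z: invariant]

Only option (D), x + y + z, is unchanged by the transformation.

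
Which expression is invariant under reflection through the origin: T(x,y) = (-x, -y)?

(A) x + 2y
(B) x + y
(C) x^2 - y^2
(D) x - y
C

The map is reflection through the origin: T(x,y) = (-x, -y).
Substitute the transformed coordinates into each option and compare with the original:
(A) x + 2y  ->  (-x) + 2(-y) = -x - 2y   [differs from x + 2y: not invariant]
(B) x + y  ->  (-x) + (-y) = -x - y   [differs from x + y: not invariant]
(C) x^2 - y^2  ->  (-x)^2 - (-y)^2 = x^2 - y^2   [equals x^2 - y^2: invariant]
(D) x - y  ->  (-x) - (-y) = -x + y   [differs from x - y: not invariant]

Only option (C), x^2 - y^2, is unchanged by the transformation.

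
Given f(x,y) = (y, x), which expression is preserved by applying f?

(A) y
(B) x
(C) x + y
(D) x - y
C

For f(x,y) = (y, x):
After applying f: x' = y, y' = x. So x' + y' = y + x = x + y.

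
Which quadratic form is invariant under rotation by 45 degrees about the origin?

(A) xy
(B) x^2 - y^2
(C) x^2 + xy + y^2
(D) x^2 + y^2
D

Rotation by 45 degrees sends (x, y) to (sqrt(2)x/2 - sqrt(2)y/2, sqrt(2)x/2 + sqrt(2)y/2).
Substitute the transformed coordinates into each option and compare with the original:
(A) xy  ->  (sqrt(2)x/2 - sqrt(2)y/2)(sqrt(2)x/2 + sqrt(2)y/2) = x^2/2 - y^2/2   [differs from xy: not invariant]
(B) x^2 - y^2  ->  (sqrt(2)x/2 - sqrt(2)y/2)^2 - (sqrt(2)x/2 + sqrt(2)y/2)^2 = -2xy   [differs from x^2 - y^2: not invariant]
(C) x^2 + xy + y^2  ->  (sqrt(2)x/2 - sqrt(2)y/2)^2 + (sqrt(2)x/2 - sqrt(2)y/2)(sqrt(2)x/2 + sqrt(2)y/2) + (sqrt(2)x/2 + sqrt(2)y/2)^2 = 3x^2/2 + y^2/2   [differs from x^2 + xy + y^2: not invariant]
(D) x^2 + y^2  ->  (sqrt(2)x/2 - sqrt(2)y/2)^2 + (sqrt(2)x/2 + sqrt(2)y/2)^2 = x^2 + y^2   [equals x^2 + y^2: invariant]

Only option (D), x^2 + y^2, is unchanged by the transformation.
x^2 + y^2 is the squared distance from the origin, which rotations preserve.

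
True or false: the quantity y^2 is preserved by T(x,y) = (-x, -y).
True

Substitute T(x,y) = (-x, -y) into the expression and compare with the original.

Original: y^2
After applying T: (-y)^2 = y^2

This is identical to the original y^2, so the expression is invariant.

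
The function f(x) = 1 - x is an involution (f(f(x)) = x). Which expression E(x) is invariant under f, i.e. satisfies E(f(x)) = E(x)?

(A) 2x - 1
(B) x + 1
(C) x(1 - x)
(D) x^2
C

Replace x by f(x) = 1 - x in each option and simplify. As a quick numerical cross-check, also compare E(3) with E(f(3)) = E(-2).

(A) 2x - 1  ->  2(1 - x) - 1 = 1 - 2x; check: E(3) = 5 but E(-2) = -5.   [not invariant]
(B) x + 1  ->  (1 - x) + 1 = 2 - x; check: E(3) = 4 but E(-2) = -1.   [not invariant]
(C) x(1 - x)  ->  (1 - x)(1 - (1 - x)), which simplifies back to x(1 - x); check: E(3) = -6, E(-2) = -6.   [invariant]
(D) x^2  ->  (1 - x)^2 = (x - 1)^2; check: E(3) = 9 but E(-2) = 4.   [not invariant]

Only (C) is unchanged. E is symmetric under swapping x with f(x) = 1 - x, which is exactly what an involution does.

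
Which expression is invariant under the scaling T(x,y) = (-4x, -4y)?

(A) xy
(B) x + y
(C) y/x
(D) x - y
C

Under the uniform scaling T(x,y) = (-4x, -4y):
Substitute the transformed coordinates into each option and compare with the original:
(A) xy  ->  (-4x)(-4y) = 16xy   [differs from xy: not invariant]
(B) x + y  ->  (-4x) + (-4y) = -4x - 4y   [differs from x + y: not invariant]
(C) y/x  ->  (-4y)/(-4x) = y/x   [equals y/x: invariant]
(D) x - y  ->  (-4x) - (-4y) = -4x + 4y   [differs from x - y: not invariant]

Only option (C), y/x, is unchanged by the transformation.
The common factor -4 cancels in a ratio of coordinates, while sums, products and sums of squares pick up factors of -4 or 16.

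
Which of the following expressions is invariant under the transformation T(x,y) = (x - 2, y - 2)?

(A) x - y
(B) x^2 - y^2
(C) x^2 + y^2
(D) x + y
A

An expression E(x,y) is invariant under T if E(T(x,y)) = E(x,y). Here T(x,y) = (x - 2, y - 2).
Substitute the transformed coordinates into each option and compare with the original:
(A) x - y  ->  (x - 2) - (y - 2) = x - y   [equals x - y: invariant]
(B) x^2 - y^2  ->  (x - 2)^2 - (y - 2)^2 = x^2 - 4x - y^2 + 4y   [differs from x^2 - y^2: not invariant]
(C) x^2 + y^2  ->  (x - 2)^2 + (y - 2)^2 = x^2 - 4x + y^2 - 4y + 8   [differs from x^2 + y^2: not invariant]
(D) x + y  ->  (x - 2) + (y - 2) = x + y - 4   [differs from x + y: not invariant]

Only option (A), x - y, is unchanged by the transformation.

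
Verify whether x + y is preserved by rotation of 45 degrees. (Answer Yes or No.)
No

Applying rotation by 45 degrees: x' = x*cos(45 degrees) - y*sin(45 degrees) = sqrt(2)x/2 - sqrt(2)y/2, y' = x*sin(45 degrees) + y*cos(45 degrees) = sqrt(2)x/2 + sqrt(2)y/2

Substituting into x + y:
(sqrt(2)x/2 - sqrt(2)y/2) + (sqrt(2)x/2 + sqrt(2)y/2)
= sqrt(2)x

This differs from the original expression x + y, so it is NOT invariant.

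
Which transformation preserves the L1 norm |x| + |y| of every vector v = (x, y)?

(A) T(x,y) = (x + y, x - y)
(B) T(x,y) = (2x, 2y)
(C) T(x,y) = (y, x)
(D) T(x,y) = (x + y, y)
C

A transformation preserves a norm if ||T(v)|| = ||v|| for every v; a single vector where the norm changes rules an option out.

(A) T(x,y) = (x + y, x - y): v = (1, 0) has norm |1| + |0| = 1, but T(v) = (1, 1) has norm 2 -- not preserved.
(B) T(x,y) = (2x, 2y): v = (1, 0) has norm |1| + |0| = 1, but T(v) = (2, 0) has norm 2 -- not preserved.
(C) T(x,y) = (y, x): preserves the norm -- it only permutes the coordinates and/or flips signs, which leaves |x| + |y| unchanged.
(D) T(x,y) = (x + y, y): v = (0, 1) has norm |0| + |1| = 1, but T(v) = (1, 1) has norm 2 -- not preserved.

Therefore the answer is (C).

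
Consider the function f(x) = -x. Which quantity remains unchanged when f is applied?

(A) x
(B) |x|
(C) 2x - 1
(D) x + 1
B

For f(x) = -x:
Applying f replaces x by -x. Since |-x| = |x|, the absolute value is unchanged by f, whereas x -> -x, 2x - 1 -> -2x - 1 and x + 1 -> -x + 1 all change.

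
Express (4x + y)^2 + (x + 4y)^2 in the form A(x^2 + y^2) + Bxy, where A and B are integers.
17(x^2 + y^2) + 16xy

Expanding: (4x + y)^2 = 16x^2 + 8xy + y^2
(x + 4y)^2 = x^2 + 8xy + 16y^2
Sum = (16+1)(x^2+y^2) + 16xy = 17(x^2 + y^2) + 16xy
This is symmetric in x and y.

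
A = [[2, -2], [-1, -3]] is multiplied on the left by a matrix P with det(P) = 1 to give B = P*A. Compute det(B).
-8

By the multiplicative property of determinants, det(B) = det(P*A) = det(P) * det(A) = det(A),
so the determinant is invariant under multiplication by any determinant-1 matrix; we just need det(A).

det(A) = (2)(-3) - (-2)(-1) = -6 - 2 = -8

Therefore det(B) = 1 * (-8) = -8.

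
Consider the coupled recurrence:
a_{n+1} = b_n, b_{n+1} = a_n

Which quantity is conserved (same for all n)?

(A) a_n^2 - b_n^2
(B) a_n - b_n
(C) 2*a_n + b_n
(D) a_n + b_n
D

Replace a_n by a_{n+1} = b_n and b_n by b_{n+1} = a_n in each option and simplify:
(A) a_n^2 - b_n^2  ->  (b_n)^2 - (a_n)^2 = -a_n^2 + b_n^2   [not conserved]
(B) a_n - b_n  ->  (b_n) - (a_n) = -a_n + b_n   [not conserved]
(C) 2*a_n + b_n  ->  2*(b_n) + (a_n) = a_n + 2*b_n   [not conserved]
(D) a_n + b_n  ->  (b_n) + (a_n) = a_n + b_n   [conserved]

Only (D) a_n + b_n returns to itself after one step, so it is the conserved quantity.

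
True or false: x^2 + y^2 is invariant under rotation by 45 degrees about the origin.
True

Applying rotation by 45 degrees: x' = x*cos(45 degrees) - y*sin(45 degrees) = sqrt(2)x/2 - sqrt(2)y/2, y' = x*sin(45 degrees) + y*cos(45 degrees) = sqrt(2)x/2 + sqrt(2)y/2

Substituting into x^2 + y^2:
(sqrt(2)x/2 - sqrt(2)y/2)^2 + (sqrt(2)x/2 + sqrt(2)y/2)^2
= x^2 + y^2

This equals the original expression x^2 + y^2, so it IS invariant.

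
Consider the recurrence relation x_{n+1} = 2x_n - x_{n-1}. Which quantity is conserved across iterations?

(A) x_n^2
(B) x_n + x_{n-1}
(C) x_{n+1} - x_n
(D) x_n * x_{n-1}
C

For the recurrence x_{n+1} = 2x_n - x_{n-1}:

If x_{n+1} = 2x_n - x_{n-1}, then:
x_{n+1} - x_n = x_n - x_{n-1}
The first difference is constant throughout the sequence.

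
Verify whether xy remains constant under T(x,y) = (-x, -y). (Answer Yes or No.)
Yes

Substitute T(x,y) = (-x, -y) into the expression and compare with the original.

Original: xy
After applying T: (-x)(-y) = xy

This is identical to the original xy, so the expression is invariant.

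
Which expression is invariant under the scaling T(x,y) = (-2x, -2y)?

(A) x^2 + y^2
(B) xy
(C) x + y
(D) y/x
D

Under the uniform scaling T(x,y) = (-2x, -2y):
Substitute the transformed coordinates into each option and compare with the original:
(A) x^2 + y^2  ->  (-2x)^2 + (-2y)^2 = 4x^2 + 4y^2   [differs from x^2 + y^2: not invariant]
(B) xy  ->  (-2x)(-2y) = 4xy   [differs from xy: not invariant]
(C) x + y  ->  (-2x) + (-2y) = -2x - 2y   [differs from x + y: not invariant]
(D) y/x  ->  (-2y)/(-2x) = y/x   [equals y/x: invariant]

Only option (D), y/x, is unchanged by the transformation.
The common factor -2 cancels in a ratio of coordinates, while sums, products and sums of squares pick up factors of -2 or 4.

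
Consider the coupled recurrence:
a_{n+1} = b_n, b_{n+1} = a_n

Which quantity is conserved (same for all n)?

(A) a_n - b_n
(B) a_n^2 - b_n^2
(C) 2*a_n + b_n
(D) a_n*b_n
D

Replace a_n by a_{n+1} = b_n and b_n by b_{n+1} = a_n in each option and simplify:
(A) a_n - b_n  ->  (b_n) - (a_n) = -a_n + b_n   [not conserved]
(B) a_n^2 - b_n^2  ->  (b_n)^2 - (a_n)^2 = -a_n^2 + b_n^2   [not conserved]
(C) 2*a_n + b_n  ->  2*(b_n) + (a_n) = a_n + 2*b_n   [not conserved]
(D) a_n*b_n  ->  (b_n)*(a_n) = a_n*b_n   [conserved]

Only (D) a_n*b_n returns to itself after one step, so it is the conserved quantity.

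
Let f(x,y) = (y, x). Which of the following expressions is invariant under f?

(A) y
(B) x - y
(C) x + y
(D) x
C

For f(x,y) = (y, x):
After applying f: x' = y, y' = x. So x' + y' = y + x = x + y.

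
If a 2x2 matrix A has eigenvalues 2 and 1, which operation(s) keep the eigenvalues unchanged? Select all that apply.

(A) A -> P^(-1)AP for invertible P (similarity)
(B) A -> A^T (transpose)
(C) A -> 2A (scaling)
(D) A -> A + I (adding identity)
A and B

Eigenvalues are preserved by:
1. Similarity transformations: A -> P^(-1)AP (same characteristic polynomial)
2. Transpose: A^T has the same eigenvalues as A

Eigenvalues are NOT preserved by:
- Adding identity: eigenvalues become 2+1, 1+1
- Scaling: eigenvalues become 4, 2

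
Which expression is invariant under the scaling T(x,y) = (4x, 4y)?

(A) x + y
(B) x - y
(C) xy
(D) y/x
D

Under the uniform scaling T(x,y) = (4x, 4y):
Substitute the transformed coordinates into each option and compare with the original:
(A) x + y  ->  (4x) + (4y) = 4x + 4y   [differs from x + y: not invariant]
(B) x - y  ->  (4x) - (4y) = 4x - 4y   [differs from x - y: not invariant]
(C) xy  ->  (4x)(4y) = 16xy   [differs from xy: not invariant]
(D) y/x  ->  (4y)/(4x) = y/x   [equals y/x: invariant]

Only option (D), y/x, is unchanged by the transformation.
The common factor 4 cancels in a ratio of coordinates, while sums, products and sums of squares pick up factors of 4 or 16.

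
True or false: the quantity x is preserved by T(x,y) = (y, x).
False

Substitute T(x,y) = (y, x) into the expression and compare with the original.

Original: x
After applying T: (y) = y

This differs from the original x (difference: -x + y), so the expression is NOT invariant.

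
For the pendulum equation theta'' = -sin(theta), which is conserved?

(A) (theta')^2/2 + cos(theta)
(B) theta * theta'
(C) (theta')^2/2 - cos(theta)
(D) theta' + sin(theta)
C

A first integral I satisfies dI/dt = 0 along every solution. Differentiate each option and use the equation of motion:
(A) d/dt[(theta')^2/2 + cos(theta)] = theta' theta'' - sin(theta) theta' = -2 theta' sin(theta), not identically 0
(B) d/dt[theta * theta'] = (theta')^2 + theta theta'' = (theta')^2 - theta sin(theta), not identically 0
(C) d/dt[(theta')^2/2 - cos(theta)] = theta' theta'' + sin(theta) theta' = theta'(-sin(theta)) + theta' sin(theta) = 0
(D) d/dt[theta' + sin(theta)] = theta'' + cos(theta) theta' = -sin(theta) + theta' cos(theta), not identically 0

Only (C) has zero time-derivative. This is the total energy: kinetic (theta')^2/2 plus potential -cos(theta).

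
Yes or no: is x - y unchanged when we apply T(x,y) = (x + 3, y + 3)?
Yes

Substitute T(x,y) = (x + 3, y + 3) into the expression and compare with the original.

Original: x - y
After applying T: (x + 3) - (y + 3) = x - y

This is identical to the original x - y, so the expression is invariant.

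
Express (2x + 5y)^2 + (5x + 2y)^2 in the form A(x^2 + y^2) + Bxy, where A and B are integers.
29(x^2 + y^2) + 40xy

Expanding: (2x + 5y)^2 = 4x^2 + 20xy + 25y^2
(5x + 2y)^2 = 25x^2 + 20xy + 4y^2
Sum = (4+25)(x^2+y^2) + 40xy = 29(x^2 + y^2) + 40xy
This is symmetric in x and y.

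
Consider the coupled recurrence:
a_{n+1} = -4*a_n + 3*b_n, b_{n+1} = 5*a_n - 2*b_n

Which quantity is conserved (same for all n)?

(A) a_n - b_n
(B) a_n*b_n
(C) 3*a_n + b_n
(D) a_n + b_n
D

Replace a_n by a_{n+1} = -4*a_n + 3*b_n and b_n by b_{n+1} = 5*a_n - 2*b_n in each option and simplify:
(A) a_n - b_n  ->  (-4*a_n + 3*b_n) - (5*a_n - 2*b_n) = -9*a_n + 5*b_n   [not conserved]
(B) a_n*b_n  ->  (-4*a_n + 3*b_n)*(5*a_n - 2*b_n) = -20*a_n^2 + 23*a_n*b_n - 6*b_n^2   [not conserved]
(C) 3*a_n + b_n  ->  3*(-4*a_n + 3*b_n) + (5*a_n - 2*b_n) = -7*a_n + 7*b_n   [not conserved]
(D) a_n + b_n  ->  (-4*a_n + 3*b_n) + (5*a_n - 2*b_n) = a_n + b_n   [conserved]

Only (D) a_n + b_n returns to itself after one step, so it is the conserved quantity.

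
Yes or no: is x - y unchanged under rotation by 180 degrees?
No

Applying rotation by 180 degrees: x' = x*cos(180 degrees) - y*sin(180 degrees) = -x, y' = x*sin(180 degrees) + y*cos(180 degrees) = -y

Substituting into x - y:
(-x) - (-y)
= -x + y

This differs from the original expression x - y, so it is NOT invariant.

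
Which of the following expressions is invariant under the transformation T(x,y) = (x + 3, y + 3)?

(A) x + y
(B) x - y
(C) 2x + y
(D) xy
B

An expression E(x,y) is invariant under T if E(T(x,y)) = E(x,y). Here T(x,y) = (x + 3, y + 3).
Substitute the transformed coordinates into each option and compare with the original:
(A) x + y  ->  (x + 3) + (y + 3) = x + y + 6   [differs from x + y: not invariant]
(B) x - y  ->  (x + 3) - (y + 3) = x - y   [equals x - y: invariant]
(C) 2x + y  ->  2(x + 3) + (y + 3) = 2x + y + 9   [differs from 2x + y: not invariant]
(D) xy  ->  (x + 3)(y + 3) = xy + 3x + 3y + 9   [differs from xy: not invariant]

Only option (B), x - y, is unchanged by the transformation.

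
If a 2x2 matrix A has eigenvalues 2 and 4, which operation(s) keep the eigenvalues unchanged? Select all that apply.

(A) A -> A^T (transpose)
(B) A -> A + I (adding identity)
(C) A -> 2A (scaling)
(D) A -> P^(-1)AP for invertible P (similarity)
A and D

Eigenvalues are preserved by:
1. Similarity transformations: A -> P^(-1)AP (same characteristic polynomial)
2. Transpose: A^T has the same eigenvalues as A

Eigenvalues are NOT preserved by:
- Adding identity: eigenvalues become 2+1, 4+1
- Scaling: eigenvalues become 4, 8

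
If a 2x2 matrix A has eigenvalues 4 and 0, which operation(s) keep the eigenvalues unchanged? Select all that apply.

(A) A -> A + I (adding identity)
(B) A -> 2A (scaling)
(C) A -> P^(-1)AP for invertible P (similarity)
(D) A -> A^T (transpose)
C and D

Eigenvalues are preserved by:
1. Similarity transformations: A -> P^(-1)AP (same characteristic polynomial)
2. Transpose: A^T has the same eigenvalues as A

Eigenvalues are NOT preserved by:
- Adding identity: eigenvalues become 4+1, 0+1
- Scaling: eigenvalues become 8, 0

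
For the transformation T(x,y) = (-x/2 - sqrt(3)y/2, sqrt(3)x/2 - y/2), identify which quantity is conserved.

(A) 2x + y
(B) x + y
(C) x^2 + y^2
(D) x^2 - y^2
C

An expression E(x,y) is invariant under T if E(T(x,y)) = E(x,y). Here T(x,y) = (-x/2 - sqrt(3)y/2, sqrt(3)x/2 - y/2).
Substitute the transformed coordinates into each option and compare with the original:
(A) 2x + y  ->  2(-x/2 - sqrt(3)y/2) + (sqrt(3)x/2 - y/2) = -x + sqrt(3)x/2 - sqrt(3)y - y/2   [differs from 2x + y: not invariant]
(B) x + y  ->  (-x/2 - sqrt(3)y/2) + (sqrt(3)x/2 - y/2) = -x/2 + sqrt(3)x/2 - sqrt(3)y/2 - y/2   [differs from x + y: not invariant]
(C) x^2 + y^2  ->  (-x/2 - sqrt(3)y/2)^2 + (sqrt(3)x/2 - y/2)^2 = x^2 + y^2   [equals x^2 + y^2: invariant]
(D) x^2 - y^2  ->  (-x/2 - sqrt(3)y/2)^2 - (sqrt(3)x/2 - y/2)^2 = -x^2/2 + sqrt(3)xy + y^2/2   [differs from x^2 - y^2: not invariant]

Only option (C), x^2 + y^2, is unchanged by the transformation.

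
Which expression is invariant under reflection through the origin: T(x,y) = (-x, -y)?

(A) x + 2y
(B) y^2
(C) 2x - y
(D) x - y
B

The map is reflection through the origin: T(x,y) = (-x, -y).
Substitute the transformed coordinates into each option and compare with the original:
(A) x + 2y  ->  (-x) + 2(-y) = -x - 2y   [differs from x + 2y: not invariant]
(B) y^2  ->  (-y)^2 = y^2   [equals y^2: invariant]
(C) 2x - y  ->  2(-x) - (-y) = -2x + y   [differs from 2x - y: not invariant]
(D) x - y  ->  (-x) - (-y) = -x + y   [differs from x - y: not invariant]

Only option (B), y^2, is unchanged by the transformation.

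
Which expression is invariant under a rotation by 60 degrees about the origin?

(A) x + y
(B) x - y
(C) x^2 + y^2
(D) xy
C

A rotation by 60 degrees sends (x, y) to (x/2 - sqrt(3)y/2, sqrt(3)x/2 + y/2).
Substitute the transformed coordinates into each option and compare with the original:
(A) x + y  ->  (x/2 - sqrt(3)y/2) + (sqrt(3)x/2 + y/2) = x/2 + sqrt(3)x/2 - sqrt(3)y/2 + y/2   [differs from x + y: not invariant]
(B) x - y  ->  (x/2 - sqrt(3)y/2) - (sqrt(3)x/2 + y/2) = -sqrt(3)x/2 + x/2 - sqrt(3)y/2 - y/2   [differs from x - y: not invariant]
(C) x^2 + y^2  ->  (x/2 - sqrt(3)y/2)^2 + (sqrt(3)x/2 + y/2)^2 = x^2 + y^2   [equals x^2 + y^2: invariant]
(D) xy  ->  (x/2 - sqrt(3)y/2)(sqrt(3)x/2 + y/2) = sqrt(3)x^2/4 - xy/2 - sqrt(3)y^2/4   [differs from xy: not invariant]

Only option (C), x^2 + y^2, is unchanged by the transformation.
Geometrically, x^2 + y^2 is the squared distance from the origin, which every rotation about the origin preserves.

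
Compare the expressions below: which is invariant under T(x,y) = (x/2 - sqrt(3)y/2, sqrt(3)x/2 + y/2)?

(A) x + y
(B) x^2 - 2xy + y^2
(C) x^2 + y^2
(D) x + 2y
C

An expression E(x,y) is invariant under T if E(T(x,y)) = E(x,y). Here T(x,y) = (x/2 - sqrt(3)y/2, sqrt(3)x/2 + y/2).
Substitute the transformed coordinates into each option and compare with the original:
(A) x + y  ->  (x/2 - sqrt(3)y/2) + (sqrt(3)x/2 + y/2) = x/2 + sqrt(3)x/2 - sqrt(3)y/2 + y/2   [differs from x + y: not invariant]
(B) x^2 - 2xy + y^2  ->  (x/2 - sqrt(3)y/2)^2 - 2(x/2 - sqrt(3)y/2)(sqrt(3)x/2 + y/2) + (sqrt(3)x/2 + y/2)^2 = -sqrt(3)x^2/2 + x^2 + xy + sqrt(3)y^2/2 + y^2   [differs from x^2 - 2xy + y^2: not invariant]
(C) x^2 + y^2  ->  (x/2 - sqrt(3)y/2)^2 + (sqrt(3)x/2 + y/2)^2 = x^2 + y^2   [equals x^2 + y^2: invariant]
(D) x + 2y  ->  (x/2 - sqrt(3)y/2) + 2(sqrt(3)x/2 + y/2) = x/2 + sqrt(3)x - sqrt(3)y/2 + y   [differs from x + 2y: not invariant]

Only option (C), x^2 + y^2, is unchanged by the transformation.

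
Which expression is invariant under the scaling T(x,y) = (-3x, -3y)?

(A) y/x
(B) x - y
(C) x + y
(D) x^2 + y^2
A

Under the uniform scaling T(x,y) = (-3x, -3y):
Substitute the transformed coordinates into each option and compare with the original:
(A) y/x  ->  (-3y)/(-3x) = y/x   [equals y/x: invariant]
(B) x - y  ->  (-3x) - (-3y) = -3x + 3y   [differs from x - y: not invariant]
(C) x + y  ->  (-3x) + (-3y) = -3x - 3y   [differs from x + y: not invariant]
(D) x^2 + y^2  ->  (-3x)^2 + (-3y)^2 = 9x^2 + 9y^2   [differs from x^2 + y^2: not invariant]

Only option (A), y/x, is unchanged by the transformation.
The common factor -3 cancels in a ratio of coordinates, while sums, products and sums of squares pick up factors of -3 or 9.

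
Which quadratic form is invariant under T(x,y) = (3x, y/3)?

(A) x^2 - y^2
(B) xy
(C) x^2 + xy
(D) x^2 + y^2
B

T multiplies x by 3 and divides y by 3.
Substitute the transformed coordinates into each option and compare with the original:
(A) x^2 - y^2  ->  (3x)^2 - (y/3)^2 = 9x^2 - y^2/9   [differs from x^2 - y^2: not invariant]
(B) xy  ->  (3x)(y/3) = xy   [equals xy: invariant]
(C) x^2 + xy  ->  (3x)^2 + (3x)(y/3) = 9x^2 + xy   [differs from x^2 + xy: not invariant]
(D) x^2 + y^2  ->  (3x)^2 + (y/3)^2 = 9x^2 + y^2/9   [differs from x^2 + y^2: not invariant]

Only option (B), xy, is unchanged by the transformation.
The factors 3 and 1/3 cancel only in the pure product xy.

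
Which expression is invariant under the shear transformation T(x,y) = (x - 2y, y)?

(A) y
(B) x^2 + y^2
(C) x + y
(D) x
A

Under the shear T(x,y) = (x - 2y, y):
Substitute the transformed coordinates into each option and compare with the original:
(A) y  ->  (y) = y   [equals y: invariant]
(B) x^2 + y^2  ->  (x - 2y)^2 + (y)^2 = x^2 - 4xy + 5y^2   [differs from x^2 + y^2: not invariant]
(C) x + y  ->  (x - 2y) + (y) = x - y   [differs from x + y: not invariant]
(D) x  ->  (x - 2y) = x - 2y   [differs from x: not invariant]

Only option (A), y, is unchanged by the transformation.
A horizontal shear moves points parallel to the x-axis, so the y-coordinate (and any function of y alone) is unchanged.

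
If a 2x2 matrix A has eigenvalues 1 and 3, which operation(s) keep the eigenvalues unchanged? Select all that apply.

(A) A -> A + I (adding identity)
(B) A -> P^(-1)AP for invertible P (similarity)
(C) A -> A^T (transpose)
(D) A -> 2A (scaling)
B and C

Eigenvalues are preserved by:
1. Similarity transformations: A -> P^(-1)AP (same characteristic polynomial)
2. Transpose: A^T has the same eigenvalues as A

Eigenvalues are NOT preserved by:
- Adding identity: eigenvalues become 1+1, 3+1
- Scaling: eigenvalues become 2, 6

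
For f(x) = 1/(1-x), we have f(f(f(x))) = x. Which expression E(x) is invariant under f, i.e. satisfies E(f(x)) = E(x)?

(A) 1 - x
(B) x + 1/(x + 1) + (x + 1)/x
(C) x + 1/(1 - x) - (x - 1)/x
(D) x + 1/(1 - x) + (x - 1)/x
D

Replace x by f(x) = 1/(1 - x) in each option and simplify. As a quick numerical cross-check, also compare E(4) with E(f(4)) = E(-1/3).

(A) 1 - x  ->  1 - (1/(1 - x)) = x/(x - 1); check: E(4) = -3 but E(-1/3) = 4/3.   [not invariant]
(B) x + 1/(x + 1) + (x + 1)/x  ->  (1/(1 - x)) + 1/((1/(1 - x)) + 1) + ((1/(1 - x)) + 1)/(1/(1 - x)) = (-x^3 + 6x^2 - 11x + 7)/(x^2 - 3x + 2); check: E(4) = 109/20 but E(-1/3) = -5/6.   [not invariant]
(C) x + 1/(1 - x) - (x - 1)/x  ->  (1/(1 - x)) + 1/(1 - (1/(1 - x))) - ((1/(1 - x)) - 1)/(1/(1 - x)) = (x^2(1 - x) - x + (x - 1)^2)/(x(x - 1)); check: E(4) = 35/12 but E(-1/3) = -43/12.   [not invariant]
(D) x + 1/(1 - x) + (x - 1)/x  ->  (1/(1 - x)) + 1/(1 - (1/(1 - x))) + ((1/(1 - x)) - 1)/(1/(1 - x)), which simplifies back to x + 1/(1 - x) + (x - 1)/x; check: E(4) = 53/12, E(-1/3) = 53/12.   [invariant]

Only (D) is unchanged. Indeed f(f(x)) = 1/(1 - 1/(1-x)) = (1-x)/(-x) = (x-1)/x, so E(x) = x + f(x) + f(f(x)) is the sum over the whole 3-cycle; applying f just permutes the three terms cyclically (x -> f(x) -> f(f(x)) -> x), leaving the sum unchanged.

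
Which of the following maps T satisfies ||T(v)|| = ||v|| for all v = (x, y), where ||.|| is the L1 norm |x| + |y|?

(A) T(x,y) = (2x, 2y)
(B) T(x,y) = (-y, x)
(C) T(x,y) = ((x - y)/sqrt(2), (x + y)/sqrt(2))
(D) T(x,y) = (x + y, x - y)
B

A transformation preserves a norm if ||T(v)|| = ||v|| for every v; a single vector where the norm changes rules an option out.

(A) T(x,y) = (2x, 2y): v = (1, 0) has norm |1| + |0| = 1, but T(v) = (2, 0) has norm 2 -- not preserved.
(B) T(x,y) = (-y, x): preserves the norm -- it only permutes the coordinates and/or flips signs, which leaves |x| + |y| unchanged.
(C) T(x,y) = ((x - y)/sqrt(2), (x + y)/sqrt(2)): v = (1, 0) has norm |1| + |0| = 1, but T(v) = (sqrt(2)/2, sqrt(2)/2) has norm sqrt(2) -- not preserved.
(D) T(x,y) = (x + y, x - y): v = (1, 0) has norm |1| + |0| = 1, but T(v) = (1, 1) has norm 2 -- not preserved.

Therefore the answer is (B).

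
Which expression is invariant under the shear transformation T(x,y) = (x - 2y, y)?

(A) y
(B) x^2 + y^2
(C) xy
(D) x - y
A

Under the shear T(x,y) = (x - 2y, y):
Substitute the transformed coordinates into each option and compare with the original:
(A) y  ->  (y) = y   [equals y: invariant]
(B) x^2 + y^2  ->  (x - 2y)^2 + (y)^2 = x^2 - 4xy + 5y^2   [differs from x^2 + y^2: not invariant]
(C) xy  ->  (x - 2y)(y) = xy - 2y^2   [differs from xy: not invariant]
(D) x - y  ->  (x - 2y) - (y) = x - 3y   [differs from x - y: not invariant]

Only option (A), y, is unchanged by the transformation.
A horizontal shear moves points parallel to the x-axis, so the y-coordinate (and any function of y alone) is unchanged.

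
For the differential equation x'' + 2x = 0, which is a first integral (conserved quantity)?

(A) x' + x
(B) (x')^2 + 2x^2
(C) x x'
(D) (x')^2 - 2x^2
B

A first integral I satisfies dI/dt = 0 along every solution. Differentiate each option and use the equation of motion:
(A) d/dt[x' + x] = x'' + x' = -2x + x', not identically 0
(B) d/dt[(x')^2 + 2x^2] = 2x'x'' + 4x x' = 2x'(-2x) + 4x x' = 0
(C) d/dt[x x'] = (x')^2 + x x'' = (x')^2 - 2x^2, not identically 0
(D) d/dt[(x')^2 - 2x^2] = 2x'x'' - 4x x' = -8x x', not identically 0

Only (B) has zero time-derivative. So the energy-like quantity (x')^2 + 2x^2 is the first integral.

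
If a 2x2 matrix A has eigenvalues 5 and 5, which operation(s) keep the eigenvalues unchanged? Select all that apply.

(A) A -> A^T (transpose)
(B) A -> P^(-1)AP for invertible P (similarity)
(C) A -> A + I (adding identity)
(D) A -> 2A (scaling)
A and B

Eigenvalues are preserved by:
1. Similarity transformations: A -> P^(-1)AP (same characteristic polynomial)
2. Transpose: A^T has the same eigenvalues as A

Eigenvalues are NOT preserved by:
- Adding identity: eigenvalues become 5+1, 5+1
- Scaling: eigenvalues become 10, 10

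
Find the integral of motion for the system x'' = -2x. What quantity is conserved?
E = (x')^2 + 2x^2

Multiply the equation by x':
x' * x'' = -2x * x'
The left side is d/dt[(x')^2/2] and the right side is d/dt[-2x^2/2], so
d/dt[(x')^2/2 + 2x^2/2] = 0, i.e. (x')^2/2 + 2x^2/2 = constant.
Multiplying by 2, the integral of motion is E = (x')^2 + 2x^2.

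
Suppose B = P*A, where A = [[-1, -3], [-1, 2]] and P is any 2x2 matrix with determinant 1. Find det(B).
-5

By the multiplicative property of determinants, det(B) = det(P*A) = det(P) * det(A) = det(A),
so the determinant is invariant under multiplication by any determinant-1 matrix; we just need det(A).

det(A) = (-1)(2) - (-3)(-1) = -2 - 3 = -5

Therefore det(B) = 1 * (-5) = -5.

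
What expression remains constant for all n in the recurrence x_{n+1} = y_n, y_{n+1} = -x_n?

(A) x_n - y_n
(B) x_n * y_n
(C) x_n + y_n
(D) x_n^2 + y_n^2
D

For the recurrence x_{n+1} = y_n, y_{n+1} = -x_n:

x_{n+1}^2 + y_{n+1}^2 = y_n^2 + (-x_n)^2 = x_n^2 + y_n^2
The sum of squares is conserved (like energy in a harmonic oscillator).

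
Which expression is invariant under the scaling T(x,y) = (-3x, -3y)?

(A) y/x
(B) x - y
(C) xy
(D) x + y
A

Under the uniform scaling T(x,y) = (-3x, -3y):
Substitute the transformed coordinates into each option and compare with the original:
(A) y/x  ->  (-3y)/(-3x) = y/x   [equals y/x: invariant]
(B) x - y  ->  (-3x) - (-3y) = -3x + 3y   [differs from x - y: not invariant]
(C) xy  ->  (-3x)(-3y) = 9xy   [differs from xy: not invariant]
(D) x + y  ->  (-3x) + (-3y) = -3x - 3y   [differs from x + y: not invariant]

Only option (A), y/x, is unchanged by the transformation.
The common factor -3 cancels in a ratio of coordinates, while sums, products and sums of squares pick up factors of -3 or 9.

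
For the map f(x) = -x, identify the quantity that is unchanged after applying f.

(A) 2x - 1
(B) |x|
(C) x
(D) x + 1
B

For f(x) = -x:
Applying f replaces x by -x. Since |-x| = |x|, the absolute value is unchanged by f, whereas x -> -x, 2x - 1 -> -2x - 1 and x + 1 -> -x + 1 all change.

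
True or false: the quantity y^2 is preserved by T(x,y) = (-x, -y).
True

Substitute T(x,y) = (-x, -y) into the expression and compare with the original.

Original: y^2
After applying T: (-y)^2 = y^2

This is identical to the original y^2, so the expression is invariant.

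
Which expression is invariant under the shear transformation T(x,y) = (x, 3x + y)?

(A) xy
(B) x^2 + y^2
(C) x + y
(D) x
D

Under the shear T(x,y) = (x, 3x + y):
Substitute the transformed coordinates into each option and compare with the original:
(A) xy  ->  (x)(3x + y) = 3x^2 + xy   [differs from xy: not invariant]
(B) x^2 + y^2  ->  (x)^2 + (3x + y)^2 = 10x^2 + 6xy + y^2   [differs from x^2 + y^2: not invariant]
(C) x + y  ->  (x) + (3x + y) = 4x + y   [differs from x + y: not invariant]
(D) x  ->  (x) = x   [equals x: invariant]

Only option (D), x, is unchanged by the transformation.
A vertical shear moves points parallel to the y-axis, so the x-coordinate (and any function of x alone) is unchanged.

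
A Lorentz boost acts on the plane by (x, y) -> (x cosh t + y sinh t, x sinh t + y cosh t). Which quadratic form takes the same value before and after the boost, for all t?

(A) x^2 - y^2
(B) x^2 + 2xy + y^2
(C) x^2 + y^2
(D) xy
A

Write x' = x cosh t + y sinh t, y' = x sinh t + y cosh t and substitute into each option:
(A) x^2 - y^2: (x cosh t + y sinh t)^2 - (x sinh t + y cosh t)^2 = x^2(cosh^2 t - sinh^2 t) + 2xy(cosh t sinh t - sinh t cosh t) + y^2(sinh^2 t - cosh^2 t) = x^2 - y^2   [invariant, using cosh^2 t - sinh^2 t = 1]
(B) x^2 + 2xy + y^2: (x' + y')^2 with x' + y' = (x + y)(cosh t + sinh t) = (x + y)e^t, so it becomes (x + y)^2 e^(2t)   [not invariant for t != 0]
(C) x^2 + y^2: (x cosh t + y sinh t)^2 + (x sinh t + y cosh t)^2 = (x^2 + y^2)(cosh^2 t + sinh^2 t) + 4xy sinh t cosh t = (x^2 + y^2) cosh 2t + 2xy sinh 2t   [not invariant for t != 0]
(D) xy: (x cosh t + y sinh t)(x sinh t + y cosh t) = xy(cosh^2 t + sinh^2 t) + (x^2 + y^2) sinh t cosh t = xy cosh 2t + (x^2 + y^2)(sinh 2t)/2   [not invariant for t != 0]

Only (A) x^2 - y^2 is unchanged; it is the Minkowski form preserved by Lorentz boosts, just as x^2 + y^2 is preserved by ordinary rotations.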